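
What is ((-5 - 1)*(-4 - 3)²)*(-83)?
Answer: 24402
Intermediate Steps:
((-5 - 1)*(-4 - 3)²)*(-83) = -6*(-7)²*(-83) = -6*49*(-83) = -294*(-83) = 24402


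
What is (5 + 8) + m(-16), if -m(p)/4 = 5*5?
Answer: -87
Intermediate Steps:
m(p) = -100 (m(p) = -20*5 = -4*25 = -100)
(5 + 8) + m(-16) = (5 + 8) - 100 = 13 - 100 = -87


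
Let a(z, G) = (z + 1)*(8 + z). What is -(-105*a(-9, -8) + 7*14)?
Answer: 742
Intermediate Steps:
a(z, G) = (1 + z)*(8 + z)
-(-105*a(-9, -8) + 7*14) = -(-105*(8 + (-9)² + 9*(-9)) + 7*14) = -(-105*(8 + 81 - 81) + 98) = -(-105*8 + 98) = -(-840 + 98) = -1*(-742) = 742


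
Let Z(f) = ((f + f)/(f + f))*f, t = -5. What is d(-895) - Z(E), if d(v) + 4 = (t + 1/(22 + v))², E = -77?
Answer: 74697373/762129 ≈ 98.011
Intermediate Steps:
Z(f) = f (Z(f) = ((2*f)/((2*f)))*f = ((2*f)*(1/(2*f)))*f = 1*f = f)
d(v) = -4 + (-5 + 1/(22 + v))²
d(-895) - Z(E) = (-4 + (109 + 5*(-895))²/(22 - 895)²) - 1*(-77) = (-4 + (109 - 4475)²/(-873)²) + 77 = (-4 + (1/762129)*(-4366)²) + 77 = (-4 + (1/762129)*19061956) + 77 = (-4 + 19061956/762129) + 77 = 16013440/762129 + 77 = 74697373/762129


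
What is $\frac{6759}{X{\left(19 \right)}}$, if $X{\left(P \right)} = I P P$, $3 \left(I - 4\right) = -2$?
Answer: $\frac{20277}{3610} \approx 5.6169$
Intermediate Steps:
$I = \frac{10}{3}$ ($I = 4 + \frac{1}{3} \left(-2\right) = 4 - \frac{2}{3} = \frac{10}{3} \approx 3.3333$)
$X{\left(P \right)} = \frac{10 P^{2}}{3}$ ($X{\left(P \right)} = \frac{10 P}{3} P = \frac{10 P^{2}}{3}$)
$\frac{6759}{X{\left(19 \right)}} = \frac{6759}{\frac{10}{3} \cdot 19^{2}} = \frac{6759}{\frac{10}{3} \cdot 361} = \frac{6759}{\frac{3610}{3}} = 6759 \cdot \frac{3}{3610} = \frac{20277}{3610}$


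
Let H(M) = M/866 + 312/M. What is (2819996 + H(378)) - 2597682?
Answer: 6064538029/27279 ≈ 2.2232e+5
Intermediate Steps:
H(M) = 312/M + M/866 (H(M) = M*(1/866) + 312/M = M/866 + 312/M = 312/M + M/866)
(2819996 + H(378)) - 2597682 = (2819996 + (312/378 + (1/866)*378)) - 2597682 = (2819996 + (312*(1/378) + 189/433)) - 2597682 = (2819996 + (52/63 + 189/433)) - 2597682 = (2819996 + 34423/27279) - 2597682 = 76926705307/27279 - 2597682 = 6064538029/27279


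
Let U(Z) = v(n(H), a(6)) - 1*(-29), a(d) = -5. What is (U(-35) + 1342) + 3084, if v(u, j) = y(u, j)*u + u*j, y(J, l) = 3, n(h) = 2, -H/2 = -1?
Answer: 4451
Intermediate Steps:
H = 2 (H = -2*(-1) = 2)
v(u, j) = 3*u + j*u (v(u, j) = 3*u + u*j = 3*u + j*u)
U(Z) = 25 (U(Z) = 2*(3 - 5) - 1*(-29) = 2*(-2) + 29 = -4 + 29 = 25)
(U(-35) + 1342) + 3084 = (25 + 1342) + 3084 = 1367 + 3084 = 4451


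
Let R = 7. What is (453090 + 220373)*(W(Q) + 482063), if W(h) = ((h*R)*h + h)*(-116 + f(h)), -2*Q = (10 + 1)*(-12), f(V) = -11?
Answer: -2288968064789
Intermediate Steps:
Q = 66 (Q = -(10 + 1)*(-12)/2 = -11*(-12)/2 = -½*(-132) = 66)
W(h) = -889*h² - 127*h (W(h) = ((h*7)*h + h)*(-116 - 11) = ((7*h)*h + h)*(-127) = (7*h² + h)*(-127) = (h + 7*h²)*(-127) = -889*h² - 127*h)
(453090 + 220373)*(W(Q) + 482063) = (453090 + 220373)*(-127*66*(1 + 7*66) + 482063) = 673463*(-127*66*(1 + 462) + 482063) = 673463*(-127*66*463 + 482063) = 673463*(-3880866 + 482063) = 673463*(-3398803) = -2288968064789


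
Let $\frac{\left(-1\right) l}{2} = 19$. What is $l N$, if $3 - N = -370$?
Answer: $-14174$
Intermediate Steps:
$N = 373$ ($N = 3 - -370 = 3 + 370 = 373$)
$l = -38$ ($l = \left(-2\right) 19 = -38$)
$l N = \left(-38\right) 373 = -14174$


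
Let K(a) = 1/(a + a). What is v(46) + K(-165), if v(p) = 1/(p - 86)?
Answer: -37/1320 ≈ -0.028030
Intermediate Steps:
K(a) = 1/(2*a)
v(p) = 1/(-86 + p)
v(46) + K(-165) = 1/(-86 + 46) + (½)/(-165) = 1/(-40) + (½)*(-1/165) = -1/40 - 1/330 = -37/1320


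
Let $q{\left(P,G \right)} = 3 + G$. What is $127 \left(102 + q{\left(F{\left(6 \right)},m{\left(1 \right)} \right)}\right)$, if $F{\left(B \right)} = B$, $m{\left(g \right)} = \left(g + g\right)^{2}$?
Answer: $13843$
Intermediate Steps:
$m{\left(g \right)} = 4 g^{2}$ ($m{\left(g \right)} = \left(2 g\right)^{2} = 4 g^{2}$)
$127 \left(102 + q{\left(F{\left(6 \right)},m{\left(1 \right)} \right)}\right) = 127 \left(102 + \left(3 + 4 \cdot 1^{2}\right)\right) = 127 \left(102 + \left(3 + 4 \cdot 1\right)\right) = 127 \left(102 + \left(3 + 4\right)\right) = 127 \left(102 + 7\right) = 127 \cdot 109 = 13843$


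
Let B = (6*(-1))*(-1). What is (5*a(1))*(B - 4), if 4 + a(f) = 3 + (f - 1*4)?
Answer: -40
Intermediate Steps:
a(f) = -5 + f (a(f) = -4 + (3 + (f - 1*4)) = -4 + (3 + (f - 4)) = -4 + (3 + (-4 + f)) = -4 + (-1 + f) = -5 + f)
B = 6 (B = -6*(-1) = 6)
(5*a(1))*(B - 4) = (5*(-5 + 1))*(6 - 4) = (5*(-4))*2 = -20*2 = -40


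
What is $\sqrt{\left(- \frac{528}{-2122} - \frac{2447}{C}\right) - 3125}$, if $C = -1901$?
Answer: $\frac{i \sqrt{12706662676603234}}{2016961} \approx 55.888 i$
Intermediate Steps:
$\sqrt{\left(- \frac{528}{-2122} - \frac{2447}{C}\right) - 3125} = \sqrt{\left(- \frac{528}{-2122} - \frac{2447}{-1901}\right) - 3125} = \sqrt{\left(\left(-528\right) \left(- \frac{1}{2122}\right) - - \frac{2447}{1901}\right) - 3125} = \sqrt{\left(\frac{264}{1061} + \frac{2447}{1901}\right) - 3125} = \sqrt{\frac{3098131}{2016961} - 3125} = \sqrt{- \frac{6299904994}{2016961}} = \frac{i \sqrt{12706662676603234}}{2016961}$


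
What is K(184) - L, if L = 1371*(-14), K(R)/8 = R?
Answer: 20666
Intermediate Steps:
K(R) = 8*R
L = -19194
K(184) - L = 8*184 - 1*(-19194) = 1472 + 19194 = 20666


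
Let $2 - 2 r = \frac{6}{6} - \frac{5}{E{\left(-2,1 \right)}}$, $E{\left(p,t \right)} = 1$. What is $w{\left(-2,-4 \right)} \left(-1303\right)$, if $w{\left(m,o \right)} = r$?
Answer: $-3909$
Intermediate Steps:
$r = 3$ ($r = 1 - \frac{\frac{6}{6} - \frac{5}{1}}{2} = 1 - \frac{6 \cdot \frac{1}{6} - 5}{2} = 1 - \frac{1 - 5}{2} = 1 - -2 = 1 + 2 = 3$)
$w{\left(m,o \right)} = 3$
$w{\left(-2,-4 \right)} \left(-1303\right) = 3 \left(-1303\right) = -3909$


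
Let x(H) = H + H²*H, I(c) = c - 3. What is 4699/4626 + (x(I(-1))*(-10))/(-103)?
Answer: -2661683/476478 ≈ -5.5862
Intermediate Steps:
I(c) = -3 + c
x(H) = H + H³
4699/4626 + (x(I(-1))*(-10))/(-103) = 4699/4626 + (((-3 - 1) + (-3 - 1)³)*(-10))/(-103) = 4699*(1/4626) + ((-4 + (-4)³)*(-10))*(-1/103) = 4699/4626 + ((-4 - 64)*(-10))*(-1/103) = 4699/4626 - 68*(-10)*(-1/103) = 4699/4626 + 680*(-1/103) = 4699/4626 - 680/103 = -2661683/476478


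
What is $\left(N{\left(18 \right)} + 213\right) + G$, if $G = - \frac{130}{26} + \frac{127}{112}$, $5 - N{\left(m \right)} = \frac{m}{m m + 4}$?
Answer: $\frac{983051}{4592} \approx 214.08$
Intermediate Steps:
$N{\left(m \right)} = 5 - \frac{m}{4 + m^{2}}$ ($N{\left(m \right)} = 5 - \frac{m}{m m + 4} = 5 - \frac{m}{m^{2} + 4} = 5 - \frac{m}{4 + m^{2}}$)
$G = - \frac{433}{112}$ ($G = \left(-130\right) \frac{1}{26} + 127 \cdot \frac{1}{112} = -5 + \frac{127}{112} = - \frac{433}{112} \approx -3.8661$)
$\left(N{\left(18 \right)} + 213\right) + G = \left(\frac{20 - 18 + 5 \cdot 18^{2}}{4 + 18^{2}} + 213\right) - \frac{433}{112} = \left(\frac{20 - 18 + 5 \cdot 324}{4 + 324} + 213\right) - \frac{433}{112} = \left(\frac{20 - 18 + 1620}{328} + 213\right) - \frac{433}{112} = \left(\frac{1}{328} \cdot 1622 + 213\right) - \frac{433}{112} = \left(\frac{811}{164} + 213\right) - \frac{433}{112} = \frac{35743}{164} - \frac{433}{112} = \frac{983051}{4592}$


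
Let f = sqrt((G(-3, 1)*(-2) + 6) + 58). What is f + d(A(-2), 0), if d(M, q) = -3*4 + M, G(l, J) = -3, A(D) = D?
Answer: -14 + sqrt(70) ≈ -5.6334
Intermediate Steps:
d(M, q) = -12 + M
f = sqrt(70) (f = sqrt((-3*(-2) + 6) + 58) = sqrt((6 + 6) + 58) = sqrt(12 + 58) = sqrt(70) ≈ 8.3666)
f + d(A(-2), 0) = sqrt(70) + (-12 - 2) = sqrt(70) - 14 = -14 + sqrt(70)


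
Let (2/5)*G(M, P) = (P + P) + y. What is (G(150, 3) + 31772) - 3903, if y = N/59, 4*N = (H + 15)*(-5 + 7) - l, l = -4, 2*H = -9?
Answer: 13161373/472 ≈ 27884.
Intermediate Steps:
H = -9/2 (H = (½)*(-9) = -9/2 ≈ -4.5000)
N = 25/4 (N = ((-9/2 + 15)*(-5 + 7) - 1*(-4))/4 = ((21/2)*2 + 4)/4 = (21 + 4)/4 = (¼)*25 = 25/4 ≈ 6.2500)
y = 25/236 (y = (25/4)/59 = (25/4)*(1/59) = 25/236 ≈ 0.10593)
G(M, P) = 125/472 + 5*P (G(M, P) = 5*((P + P) + 25/236)/2 = 5*(2*P + 25/236)/2 = 5*(25/236 + 2*P)/2 = 125/472 + 5*P)
(G(150, 3) + 31772) - 3903 = ((125/472 + 5*3) + 31772) - 3903 = ((125/472 + 15) + 31772) - 3903 = (7205/472 + 31772) - 3903 = 15003589/472 - 3903 = 13161373/472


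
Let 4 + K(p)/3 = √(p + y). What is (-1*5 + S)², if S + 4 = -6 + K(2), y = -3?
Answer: 720 - 162*I ≈ 720.0 - 162.0*I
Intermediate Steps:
K(p) = -12 + 3*√(-3 + p) (K(p) = -12 + 3*√(p - 3) = -12 + 3*√(-3 + p))
S = -22 + 3*I (S = -4 + (-6 + (-12 + 3*√(-3 + 2))) = -4 + (-6 + (-12 + 3*√(-1))) = -4 + (-6 + (-12 + 3*I)) = -4 + (-18 + 3*I) = -22 + 3*I ≈ -22.0 + 3.0*I)
(-1*5 + S)² = (-1*5 + (-22 + 3*I))² = (-5 + (-22 + 3*I))² = (-27 + 3*I)²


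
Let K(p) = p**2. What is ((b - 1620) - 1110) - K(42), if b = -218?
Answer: -4712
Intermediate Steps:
((b - 1620) - 1110) - K(42) = ((-218 - 1620) - 1110) - 1*42**2 = (-1838 - 1110) - 1*1764 = -2948 - 1764 = -4712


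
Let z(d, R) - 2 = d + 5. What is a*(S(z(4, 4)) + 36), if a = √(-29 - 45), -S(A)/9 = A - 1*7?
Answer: 0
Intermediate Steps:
z(d, R) = 7 + d (z(d, R) = 2 + (d + 5) = 2 + (5 + d) = 7 + d)
S(A) = 63 - 9*A (S(A) = -9*(A - 1*7) = -9*(A - 7) = -9*(-7 + A) = 63 - 9*A)
a = I*√74 (a = √(-74) = I*√74 ≈ 8.6023*I)
a*(S(z(4, 4)) + 36) = (I*√74)*((63 - 9*(7 + 4)) + 36) = (I*√74)*((63 - 9*11) + 36) = (I*√74)*((63 - 99) + 36) = (I*√74)*(-36 + 36) = (I*√74)*0 = 0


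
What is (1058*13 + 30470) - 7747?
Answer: 36477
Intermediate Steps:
(1058*13 + 30470) - 7747 = (13754 + 30470) - 7747 = 44224 - 7747 = 36477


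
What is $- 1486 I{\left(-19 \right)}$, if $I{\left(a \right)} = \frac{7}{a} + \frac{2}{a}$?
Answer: $\frac{13374}{19} \approx 703.89$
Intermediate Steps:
$I{\left(a \right)} = \frac{9}{a}$
$- 1486 I{\left(-19 \right)} = - 1486 \frac{9}{-19} = - 1486 \cdot 9 \left(- \frac{1}{19}\right) = \left(-1486\right) \left(- \frac{9}{19}\right) = \frac{13374}{19}$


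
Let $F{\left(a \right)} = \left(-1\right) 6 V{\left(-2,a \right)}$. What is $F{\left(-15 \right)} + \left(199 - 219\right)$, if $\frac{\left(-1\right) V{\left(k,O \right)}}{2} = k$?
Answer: $-44$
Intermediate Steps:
$V{\left(k,O \right)} = - 2 k$
$F{\left(a \right)} = -24$ ($F{\left(a \right)} = \left(-1\right) 6 \left(\left(-2\right) \left(-2\right)\right) = \left(-6\right) 4 = -24$)
$F{\left(-15 \right)} + \left(199 - 219\right) = -24 + \left(199 - 219\right) = -24 - 20 = -44$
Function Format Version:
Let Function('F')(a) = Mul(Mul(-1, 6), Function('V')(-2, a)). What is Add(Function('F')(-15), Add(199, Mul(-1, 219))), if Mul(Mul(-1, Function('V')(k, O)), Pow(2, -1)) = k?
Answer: -44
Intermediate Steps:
Function('V')(k, O) = Mul(-2, k)
Function('F')(a) = -24 (Function('F')(a) = Mul(Mul(-1, 6), Mul(-2, -2)) = Mul(-6, 4) = -24)
Add(Function('F')(-15), Add(199, Mul(-1, 219))) = Add(-24, Add(199, Mul(-1, 219))) = Add(-24, Add(199, -219)) = Add(-24, -20) = -44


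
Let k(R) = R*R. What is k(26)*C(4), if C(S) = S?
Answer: 2704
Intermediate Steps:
k(R) = R²
k(26)*C(4) = 26²*4 = 676*4 = 2704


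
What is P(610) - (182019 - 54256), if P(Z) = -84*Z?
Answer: -179003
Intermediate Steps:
P(610) - (182019 - 54256) = -84*610 - (182019 - 54256) = -51240 - 1*127763 = -51240 - 127763 = -179003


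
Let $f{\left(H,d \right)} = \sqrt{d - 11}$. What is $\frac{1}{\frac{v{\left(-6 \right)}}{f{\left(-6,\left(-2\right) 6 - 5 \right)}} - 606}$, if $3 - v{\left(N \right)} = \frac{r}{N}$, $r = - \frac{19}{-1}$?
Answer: $- \frac{610848}{370175257} + \frac{444 i \sqrt{7}}{370175257} \approx -0.0016502 + 3.1734 \cdot 10^{-6} i$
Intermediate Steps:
$r = 19$ ($r = \left(-19\right) \left(-1\right) = 19$)
$f{\left(H,d \right)} = \sqrt{-11 + d}$
$v{\left(N \right)} = 3 - \frac{19}{N}$
$\frac{1}{\frac{v{\left(-6 \right)}}{f{\left(-6,\left(-2\right) 6 - 5 \right)}} - 606} = \frac{1}{\frac{3 - \frac{19}{-6}}{\sqrt{-11 - 17}} - 606} = \frac{1}{\frac{3 - - \frac{19}{6}}{\sqrt{-11 - 17}} - 606} = \frac{1}{\frac{3 + \frac{19}{6}}{\sqrt{-11 - 17}} - 606} = \frac{1}{\frac{37}{6 \sqrt{-28}} - 606} = \frac{1}{\frac{37}{6 \cdot 2 i \sqrt{7}} - 606} = \frac{1}{\frac{37 \left(- \frac{i \sqrt{7}}{14}\right)}{6} - 606} = \frac{1}{- \frac{37 i \sqrt{7}}{84} - 606} = \frac{1}{-606 - \frac{37 i \sqrt{7}}{84}}$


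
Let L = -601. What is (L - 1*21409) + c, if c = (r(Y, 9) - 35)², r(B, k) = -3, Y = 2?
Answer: -20566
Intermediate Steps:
c = 1444 (c = (-3 - 35)² = (-38)² = 1444)
(L - 1*21409) + c = (-601 - 1*21409) + 1444 = (-601 - 21409) + 1444 = -22010 + 1444 = -20566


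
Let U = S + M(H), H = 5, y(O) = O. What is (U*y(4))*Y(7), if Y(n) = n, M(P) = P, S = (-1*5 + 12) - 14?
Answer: -56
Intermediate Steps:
S = -7 (S = (-5 + 12) - 14 = 7 - 14 = -7)
U = -2 (U = -7 + 5 = -2)
(U*y(4))*Y(7) = -2*4*7 = -8*7 = -56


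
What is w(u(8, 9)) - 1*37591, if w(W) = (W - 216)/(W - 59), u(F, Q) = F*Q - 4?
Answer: -338467/9 ≈ -37607.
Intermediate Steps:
u(F, Q) = -4 + F*Q
w(W) = (-216 + W)/(-59 + W)
w(u(8, 9)) - 1*37591 = (-216 + (-4 + 8*9))/(-59 + (-4 + 8*9)) - 1*37591 = (-216 + (-4 + 72))/(-59 + (-4 + 72)) - 37591 = (-216 + 68)/(-59 + 68) - 37591 = -148/9 - 37591 = -338467/9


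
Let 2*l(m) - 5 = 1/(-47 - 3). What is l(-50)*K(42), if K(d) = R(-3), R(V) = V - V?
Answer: 0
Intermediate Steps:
R(V) = 0
K(d) = 0
l(m) = 249/100 (l(m) = 5/2 + 1/(2*(-47 - 3)) = 5/2 + (½)/(-50) = 5/2 + (½)*(-1/50) = 5/2 - 1/100 = 249/100)
l(-50)*K(42) = (249/100)*0 = 0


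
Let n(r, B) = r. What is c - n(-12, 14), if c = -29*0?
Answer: 12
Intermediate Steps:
c = 0
c - n(-12, 14) = 0 - 1*(-12) = 0 + 12 = 12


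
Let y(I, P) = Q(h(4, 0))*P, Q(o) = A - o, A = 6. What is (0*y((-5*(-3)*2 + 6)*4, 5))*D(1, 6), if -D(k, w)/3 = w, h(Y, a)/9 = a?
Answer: 0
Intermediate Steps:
h(Y, a) = 9*a
Q(o) = 6 - o
D(k, w) = -3*w
y(I, P) = 6*P (y(I, P) = (6 - 9*0)*P = (6 - 1*0)*P = (6 + 0)*P = 6*P)
(0*y((-5*(-3)*2 + 6)*4, 5))*D(1, 6) = (0*(6*5))*(-3*6) = (0*30)*(-18) = 0*(-18) = 0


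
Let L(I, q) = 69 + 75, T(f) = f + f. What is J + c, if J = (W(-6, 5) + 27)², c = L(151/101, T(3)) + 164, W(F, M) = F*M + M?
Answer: 312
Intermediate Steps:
W(F, M) = M + F*M
T(f) = 2*f
L(I, q) = 144
c = 308 (c = 144 + 164 = 308)
J = 4 (J = (5*(1 - 6) + 27)² = (5*(-5) + 27)² = (-25 + 27)² = 2² = 4)
J + c = 4 + 308 = 312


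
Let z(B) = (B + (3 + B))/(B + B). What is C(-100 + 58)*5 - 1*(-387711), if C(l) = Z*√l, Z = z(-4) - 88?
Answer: 387711 - 3495*I*√42/8 ≈ 3.8771e+5 - 2831.3*I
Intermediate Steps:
z(B) = (3 + 2*B)/(2*B) (z(B) = (3 + 2*B)/((2*B)) = (3 + 2*B)*(1/(2*B)) = (3 + 2*B)/(2*B))
Z = -699/8 (Z = (3/2 - 4)/(-4) - 88 = -¼*(-5/2) - 88 = 5/8 - 88 = -699/8 ≈ -87.375)
C(l) = -699*√l/8
C(-100 + 58)*5 - 1*(-387711) = -699*√(-100 + 58)/8*5 - 1*(-387711) = -699*I*√42/8*5 + 387711 = -3495*I*√42/8 + 387711 = 387711 - 3495*I*√42/8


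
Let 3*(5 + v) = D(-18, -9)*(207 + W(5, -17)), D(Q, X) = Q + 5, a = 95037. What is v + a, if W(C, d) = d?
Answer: 282626/3 ≈ 94209.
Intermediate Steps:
D(Q, X) = 5 + Q
v = -2485/3 (v = -5 + ((5 - 18)*(207 - 17))/3 = -5 + (-13*190)/3 = -5 + (⅓)*(-2470) = -5 - 2470/3 = -2485/3 ≈ -828.33)
v + a = -2485/3 + 95037 = 282626/3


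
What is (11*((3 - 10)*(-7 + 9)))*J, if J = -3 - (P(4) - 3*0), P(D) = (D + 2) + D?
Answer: 2002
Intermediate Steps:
P(D) = 2 + 2*D (P(D) = (2 + D) + D = 2 + 2*D)
J = -13 (J = -3 - ((2 + 2*4) - 3*0) = -3 - ((2 + 8) + 0) = -3 - (10 + 0) = -3 - 1*10 = -3 - 10 = -13)
(11*((3 - 10)*(-7 + 9)))*J = (11*((3 - 10)*(-7 + 9)))*(-13) = (11*(-7*2))*(-13) = (11*(-14))*(-13) = -154*(-13) = 2002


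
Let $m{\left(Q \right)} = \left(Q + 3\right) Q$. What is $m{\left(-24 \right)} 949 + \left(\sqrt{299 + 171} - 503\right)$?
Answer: $477793 + \sqrt{470} \approx 4.7781 \cdot 10^{5}$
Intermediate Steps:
$m{\left(Q \right)} = Q \left(3 + Q\right)$ ($m{\left(Q \right)} = \left(3 + Q\right) Q = Q \left(3 + Q\right)$)
$m{\left(-24 \right)} 949 + \left(\sqrt{299 + 171} - 503\right) = - 24 \left(3 - 24\right) 949 + \left(\sqrt{299 + 171} - 503\right) = \left(-24\right) \left(-21\right) 949 - \left(503 - \sqrt{470}\right) = 504 \cdot 949 - \left(503 - \sqrt{470}\right) = 478296 - \left(503 - \sqrt{470}\right) = 477793 + \sqrt{470}$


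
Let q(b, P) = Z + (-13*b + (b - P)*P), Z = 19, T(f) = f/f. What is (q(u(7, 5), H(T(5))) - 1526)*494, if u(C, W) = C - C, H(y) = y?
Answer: -744952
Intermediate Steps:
T(f) = 1
u(C, W) = 0
q(b, P) = 19 - 13*b + P*(b - P) (q(b, P) = 19 + (-13*b + (b - P)*P) = 19 + (-13*b + P*(b - P)) = 19 - 13*b + P*(b - P))
(q(u(7, 5), H(T(5))) - 1526)*494 = ((19 - 1*1² - 13*0 + 1*0) - 1526)*494 = ((19 - 1*1 + 0 + 0) - 1526)*494 = ((19 - 1 + 0 + 0) - 1526)*494 = (18 - 1526)*494 = -1508*494 = -744952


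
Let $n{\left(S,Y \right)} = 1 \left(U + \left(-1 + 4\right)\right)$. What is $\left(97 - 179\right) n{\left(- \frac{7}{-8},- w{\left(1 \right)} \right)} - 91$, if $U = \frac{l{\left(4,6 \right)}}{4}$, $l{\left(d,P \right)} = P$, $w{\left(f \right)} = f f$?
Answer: $-460$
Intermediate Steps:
$w{\left(f \right)} = f^{2}$
$U = \frac{3}{2}$ ($U = \frac{6}{4} = 6 \cdot \frac{1}{4} = \frac{3}{2} \approx 1.5$)
$n{\left(S,Y \right)} = \frac{9}{2}$ ($n{\left(S,Y \right)} = 1 \left(\frac{3}{2} + \left(-1 + 4\right)\right) = 1 \left(\frac{3}{2} + 3\right) = 1 \cdot \frac{9}{2} = \frac{9}{2}$)
$\left(97 - 179\right) n{\left(- \frac{7}{-8},- w{\left(1 \right)} \right)} - 91 = \left(97 - 179\right) \frac{9}{2} - 91 = \left(-82\right) \frac{9}{2} - 91 = -369 - 91 = -460$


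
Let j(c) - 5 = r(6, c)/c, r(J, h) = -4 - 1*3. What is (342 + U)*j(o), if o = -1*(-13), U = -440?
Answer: -5684/13 ≈ -437.23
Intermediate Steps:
r(J, h) = -7 (r(J, h) = -4 - 3 = -7)
o = 13
j(c) = 5 - 7/c
(342 + U)*j(o) = (342 - 440)*(5 - 7/13) = -98*(5 - 7*1/13) = -98*(5 - 7/13) = -98*58/13 = -5684/13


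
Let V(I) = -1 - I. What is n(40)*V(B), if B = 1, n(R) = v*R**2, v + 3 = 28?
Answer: -80000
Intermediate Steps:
v = 25 (v = -3 + 28 = 25)
n(R) = 25*R**2
n(40)*V(B) = (25*40**2)*(-1 - 1*1) = (25*1600)*(-1 - 1) = 40000*(-2) = -80000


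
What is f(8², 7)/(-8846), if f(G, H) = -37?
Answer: 37/8846 ≈ 0.0041827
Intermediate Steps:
f(8², 7)/(-8846) = -37/(-8846) = -37*(-1/8846) = 37/8846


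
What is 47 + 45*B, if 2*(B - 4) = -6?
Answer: 92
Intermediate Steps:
B = 1 (B = 4 + (1/2)*(-6) = 4 - 3 = 1)
47 + 45*B = 47 + 45*1 = 47 + 45 = 92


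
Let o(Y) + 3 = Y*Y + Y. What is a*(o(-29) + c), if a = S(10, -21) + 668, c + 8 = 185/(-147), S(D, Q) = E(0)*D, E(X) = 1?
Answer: 26569012/49 ≈ 5.4223e+5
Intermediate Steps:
o(Y) = -3 + Y + Y² (o(Y) = -3 + (Y*Y + Y) = -3 + (Y² + Y) = -3 + (Y + Y²) = -3 + Y + Y²)
S(D, Q) = D (S(D, Q) = 1*D = D)
c = -1361/147 (c = -8 + 185/(-147) = -8 + 185*(-1/147) = -8 - 185/147 = -1361/147 ≈ -9.2585)
a = 678 (a = 10 + 668 = 678)
a*(o(-29) + c) = 678*((-3 - 29 + (-29)²) - 1361/147) = 678*((-3 - 29 + 841) - 1361/147) = 678*(809 - 1361/147) = 678*(117562/147) = 26569012/49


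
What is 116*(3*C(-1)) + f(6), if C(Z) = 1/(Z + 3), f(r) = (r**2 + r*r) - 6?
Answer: 240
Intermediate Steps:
f(r) = -6 + 2*r**2 (f(r) = (r**2 + r**2) - 6 = 2*r**2 - 6 = -6 + 2*r**2)
C(Z) = 1/(3 + Z)
116*(3*C(-1)) + f(6) = 116*(3/(3 - 1)) + (-6 + 2*6**2) = 116*(3/2) + (-6 + 2*36) = 116*(3*(1/2)) + (-6 + 72) = 116*(3/2) + 66 = 174 + 66 = 240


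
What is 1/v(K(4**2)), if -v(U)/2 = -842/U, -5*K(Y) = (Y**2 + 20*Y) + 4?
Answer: -29/421 ≈ -0.068884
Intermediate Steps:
K(Y) = -4/5 - 4*Y - Y**2/5 (K(Y) = -((Y**2 + 20*Y) + 4)/5 = -(4 + Y**2 + 20*Y)/5 = -4/5 - 4*Y - Y**2/5)
v(U) = 1684/U (v(U) = -(-1684)/U = 1684/U)
1/v(K(4**2)) = 1/(1684/(-4/5 - 4*4**2 - (4**2)**2/5)) = 1/(1684/(-4/5 - 4*16 - 1/5*16**2)) = 1/(1684/(-4/5 - 64 - 1/5*256)) = 1/(1684/(-4/5 - 64 - 256/5)) = 1/(1684/(-116)) = 1/(1684*(-1/116)) = 1/(-421/29) = -29/421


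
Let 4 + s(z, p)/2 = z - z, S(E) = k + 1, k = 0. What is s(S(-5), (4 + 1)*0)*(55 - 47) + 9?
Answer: -55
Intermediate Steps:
S(E) = 1 (S(E) = 0 + 1 = 1)
s(z, p) = -8 (s(z, p) = -8 + 2*(z - z) = -8 + 2*0 = -8 + 0 = -8)
s(S(-5), (4 + 1)*0)*(55 - 47) + 9 = -8*(55 - 47) + 9 = -8*8 + 9 = -64 + 9 = -55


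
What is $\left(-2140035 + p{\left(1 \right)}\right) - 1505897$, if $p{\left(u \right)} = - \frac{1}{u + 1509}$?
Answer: $- \frac{5505357321}{1510} \approx -3.6459 \cdot 10^{6}$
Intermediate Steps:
$p{\left(u \right)} = - \frac{1}{1509 + u}$
$\left(-2140035 + p{\left(1 \right)}\right) - 1505897 = \left(-2140035 - \frac{1}{1509 + 1}\right) - 1505897 = \left(-2140035 - \frac{1}{1510}\right) - 1505897 = - \frac{3231452851}{1510} - 1505897 = - \frac{5505357321}{1510}$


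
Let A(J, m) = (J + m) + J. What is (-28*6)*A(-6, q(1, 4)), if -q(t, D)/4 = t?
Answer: 2688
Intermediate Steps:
q(t, D) = -4*t
A(J, m) = m + 2*J
(-28*6)*A(-6, q(1, 4)) = (-28*6)*(-4*1 + 2*(-6)) = -168*(-4 - 12) = -168*(-16) = 2688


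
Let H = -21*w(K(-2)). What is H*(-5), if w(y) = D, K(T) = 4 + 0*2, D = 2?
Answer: 210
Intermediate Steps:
K(T) = 4 (K(T) = 4 + 0 = 4)
w(y) = 2
H = -42 (H = -21*2 = -42)
H*(-5) = -42*(-5) = 210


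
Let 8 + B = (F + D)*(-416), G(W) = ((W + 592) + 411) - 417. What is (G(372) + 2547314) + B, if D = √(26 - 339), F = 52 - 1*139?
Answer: 2584456 - 416*I*√313 ≈ 2.5845e+6 - 7359.8*I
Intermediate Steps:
F = -87 (F = 52 - 139 = -87)
G(W) = 586 + W (G(W) = ((592 + W) + 411) - 417 = (1003 + W) - 417 = 586 + W)
D = I*√313 (D = √(-313) = I*√313 ≈ 17.692*I)
B = 36184 - 416*I*√313 (B = -8 + (-87 + I*√313)*(-416) = -8 + (36192 - 416*I*√313) = 36184 - 416*I*√313 ≈ 36184.0 - 7359.8*I)
(G(372) + 2547314) + B = ((586 + 372) + 2547314) + (36184 - 416*I*√313) = (958 + 2547314) + (36184 - 416*I*√313) = 2548272 + (36184 - 416*I*√313) = 2584456 - 416*I*√313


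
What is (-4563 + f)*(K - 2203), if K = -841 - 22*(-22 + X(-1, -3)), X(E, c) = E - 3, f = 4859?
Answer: -731712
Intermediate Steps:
X(E, c) = -3 + E
K = -269 (K = -841 - 22*(-22 + (-3 - 1)) = -841 - 22*(-22 - 4) = -841 - 22*(-26) = -841 + 572 = -269)
(-4563 + f)*(K - 2203) = (-4563 + 4859)*(-269 - 2203) = 296*(-2472) = -731712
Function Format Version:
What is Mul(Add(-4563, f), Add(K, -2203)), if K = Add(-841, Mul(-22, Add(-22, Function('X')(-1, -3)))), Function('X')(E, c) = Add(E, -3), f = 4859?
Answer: -731712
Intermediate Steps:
Function('X')(E, c) = Add(-3, E)
K = -269 (K = Add(-841, Mul(-22, Add(-22, Add(-3, -1)))) = Add(-841, Mul(-22, Add(-22, -4))) = Add(-841, Mul(-22, -26)) = Add(-841, 572) = -269)
Mul(Add(-4563, f), Add(K, -2203)) = Mul(Add(-4563, 4859), Add(-269, -2203)) = Mul(296, -2472) = -731712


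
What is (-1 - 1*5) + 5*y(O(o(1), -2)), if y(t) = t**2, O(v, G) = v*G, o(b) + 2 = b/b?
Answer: 14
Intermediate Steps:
o(b) = -1 (o(b) = -2 + b/b = -2 + 1 = -1)
O(v, G) = G*v
(-1 - 1*5) + 5*y(O(o(1), -2)) = (-1 - 1*5) + 5*(-2*(-1))**2 = (-1 - 5) + 5*2**2 = -6 + 5*4 = -6 + 20 = 14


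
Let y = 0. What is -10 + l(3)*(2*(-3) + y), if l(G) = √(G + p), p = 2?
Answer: -10 - 6*√5 ≈ -23.416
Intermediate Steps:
l(G) = √(2 + G) (l(G) = √(G + 2) = √(2 + G))
-10 + l(3)*(2*(-3) + y) = -10 + √(2 + 3)*(2*(-3) + 0) = -10 + √5*(-6 + 0) = -10 + √5*(-6) = -10 - 6*√5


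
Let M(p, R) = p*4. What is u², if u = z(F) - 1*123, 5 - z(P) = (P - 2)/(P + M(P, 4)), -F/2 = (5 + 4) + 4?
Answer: 59043856/4225 ≈ 13975.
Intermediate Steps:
M(p, R) = 4*p
F = -26 (F = -2*((5 + 4) + 4) = -2*(9 + 4) = -2*13 = -26)
z(P) = 5 - (-2 + P)/(5*P) (z(P) = 5 - (P - 2)/(P + 4*P) = 5 - (-2 + P)/(5*P))
u = -7684/65 (u = (⅖)*(1 + 12*(-26))/(-26) - 1*123 = (⅖)*(-1/26)*(1 - 312) - 123 = (⅖)*(-1/26)*(-311) - 123 = 311/65 - 123 = -7684/65 ≈ -118.22)
u² = (-7684/65)² = 59043856/4225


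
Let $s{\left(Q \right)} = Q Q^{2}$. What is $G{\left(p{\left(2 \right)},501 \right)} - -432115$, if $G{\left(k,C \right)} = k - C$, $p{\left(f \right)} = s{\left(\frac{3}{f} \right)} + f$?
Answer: $\frac{3452955}{8} \approx 4.3162 \cdot 10^{5}$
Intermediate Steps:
$s{\left(Q \right)} = Q^{3}$
$p{\left(f \right)} = f + \frac{27}{f^{3}}$ ($p{\left(f \right)} = \left(\frac{3}{f}\right)^{3} + f = \frac{27}{f^{3}} + f = f + \frac{27}{f^{3}}$)
$G{\left(p{\left(2 \right)},501 \right)} - -432115 = \left(\left(2 + \frac{27}{8}\right) - 501\right) - -432115 = \left(\left(2 + 27 \cdot \frac{1}{8}\right) - 501\right) + 432115 = \left(\left(2 + \frac{27}{8}\right) - 501\right) + 432115 = \left(\frac{43}{8} - 501\right) + 432115 = - \frac{3965}{8} + 432115 = \frac{3452955}{8}$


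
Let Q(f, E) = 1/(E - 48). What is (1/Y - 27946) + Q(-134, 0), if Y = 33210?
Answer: -7424698807/265680 ≈ -27946.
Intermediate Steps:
Q(f, E) = 1/(-48 + E)
(1/Y - 27946) + Q(-134, 0) = (1/33210 - 27946) + 1/(-48 + 0) = (1/33210 - 27946) + 1/(-48) = -928086659/33210 - 1/48 = -7424698807/265680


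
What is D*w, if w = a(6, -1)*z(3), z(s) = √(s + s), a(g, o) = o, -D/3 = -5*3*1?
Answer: -45*√6 ≈ -110.23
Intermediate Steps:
D = 45 (D = -3*(-5*3) = -(-45) = -3*(-15) = 45)
z(s) = √2*√s (z(s) = √(2*s) = √2*√s)
w = -√6 (w = -√2*√3 = -√6 ≈ -2.4495)
D*w = 45*(-√6) = -45*√6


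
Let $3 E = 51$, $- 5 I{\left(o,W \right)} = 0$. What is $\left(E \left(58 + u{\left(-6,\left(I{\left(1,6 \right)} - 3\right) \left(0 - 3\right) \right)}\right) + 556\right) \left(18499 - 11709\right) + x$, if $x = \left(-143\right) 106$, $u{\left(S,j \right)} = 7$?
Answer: $11263032$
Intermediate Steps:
$I{\left(o,W \right)} = 0$ ($I{\left(o,W \right)} = \left(- \frac{1}{5}\right) 0 = 0$)
$E = 17$ ($E = \frac{1}{3} \cdot 51 = 17$)
$x = -15158$
$\left(E \left(58 + u{\left(-6,\left(I{\left(1,6 \right)} - 3\right) \left(0 - 3\right) \right)}\right) + 556\right) \left(18499 - 11709\right) + x = \left(17 \left(58 + 7\right) + 556\right) \left(18499 - 11709\right) - 15158 = \left(17 \cdot 65 + 556\right) 6790 - 15158 = \left(1105 + 556\right) 6790 - 15158 = 1661 \cdot 6790 - 15158 = 11278190 - 15158 = 11263032$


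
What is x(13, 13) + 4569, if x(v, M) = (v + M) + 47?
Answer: 4642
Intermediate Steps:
x(v, M) = 47 + M + v (x(v, M) = (M + v) + 47 = 47 + M + v)
x(13, 13) + 4569 = (47 + 13 + 13) + 4569 = 73 + 4569 = 4642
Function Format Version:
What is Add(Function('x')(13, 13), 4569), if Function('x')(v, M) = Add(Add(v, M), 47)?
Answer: 4642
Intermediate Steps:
Function('x')(v, M) = Add(47, M, v) (Function('x')(v, M) = Add(Add(M, v), 47) = Add(47, M, v))
Add(Function('x')(13, 13), 4569) = Add(Add(47, 13, 13), 4569) = Add(73, 4569) = 4642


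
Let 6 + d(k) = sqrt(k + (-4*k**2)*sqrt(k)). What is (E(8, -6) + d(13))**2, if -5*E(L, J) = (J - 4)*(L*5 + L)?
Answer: (90 + sqrt(13)*sqrt(1 - 52*sqrt(13)))**2 ≈ 5675.6 + 8862.8*I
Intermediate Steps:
E(L, J) = -6*L*(-4 + J)/5 (E(L, J) = -(J - 4)*(L*5 + L)/5 = -(-4 + J)*(5*L + L)/5 = -(-4 + J)*6*L/5 = -6*L*(-4 + J)/5)
d(k) = -6 + sqrt(k - 4*k**(5/2)) (d(k) = -6 + sqrt(k + (-4*k**2)*sqrt(k)) = -6 + sqrt(k - 4*k**(5/2)))
(E(8, -6) + d(13))**2 = ((6/5)*8*(4 - 1*(-6)) + (-6 + sqrt(13 - 676*sqrt(13))))**2 = ((6/5)*8*(4 + 6) + (-6 + sqrt(13 - 676*sqrt(13))))**2 = ((6/5)*8*10 + (-6 + sqrt(13 - 676*sqrt(13))))**2 = (96 + (-6 + sqrt(13 - 676*sqrt(13))))**2 = (90 + sqrt(13 - 676*sqrt(13)))**2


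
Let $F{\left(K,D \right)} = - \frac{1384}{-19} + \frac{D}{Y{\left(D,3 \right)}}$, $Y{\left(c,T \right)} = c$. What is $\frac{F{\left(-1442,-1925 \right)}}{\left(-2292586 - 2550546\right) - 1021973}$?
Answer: $- \frac{1403}{111436995} \approx -1.259 \cdot 10^{-5}$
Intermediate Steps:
$F{\left(K,D \right)} = \frac{1403}{19}$ ($F{\left(K,D \right)} = - \frac{1384}{-19} + \frac{D}{D} = \left(-1384\right) \left(- \frac{1}{19}\right) + 1 = \frac{1384}{19} + 1 = \frac{1403}{19}$)
$\frac{F{\left(-1442,-1925 \right)}}{\left(-2292586 - 2550546\right) - 1021973} = \frac{1403}{19 \left(\left(-2292586 - 2550546\right) - 1021973\right)} = \frac{1403}{19 \left(-4843132 - 1021973\right)} = \frac{1403}{19 \left(-5865105\right)} = \frac{1403}{19} \left(- \frac{1}{5865105}\right) = - \frac{1403}{111436995}$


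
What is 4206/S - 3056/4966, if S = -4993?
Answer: -94622/64909 ≈ -1.4578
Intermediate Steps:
4206/S - 3056/4966 = 4206/(-4993) - 3056/4966 = 4206*(-1/4993) - 3056*1/4966 = -4206/4993 - 8/13 = -94622/64909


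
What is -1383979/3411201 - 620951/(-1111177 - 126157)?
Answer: 405744400165/4220794978134 ≈ 0.096130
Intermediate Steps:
-1383979/3411201 - 620951/(-1111177 - 126157) = -1383979*1/3411201 - 620951/(-1237334) = -1383979/3411201 - 620951*(-1/1237334) = -1383979/3411201 + 620951/1237334 = 405744400165/4220794978134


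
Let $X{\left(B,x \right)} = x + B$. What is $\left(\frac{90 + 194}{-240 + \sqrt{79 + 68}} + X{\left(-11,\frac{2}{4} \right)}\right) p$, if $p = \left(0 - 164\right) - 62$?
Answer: $\frac{50580043}{19151} + \frac{449288 \sqrt{3}}{57453} \approx 2654.7$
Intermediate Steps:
$p = -226$ ($p = -164 - 62 = -226$)
$X{\left(B,x \right)} = B + x$
$\left(\frac{90 + 194}{-240 + \sqrt{79 + 68}} + X{\left(-11,\frac{2}{4} \right)}\right) p = \left(\frac{90 + 194}{-240 + \sqrt{79 + 68}} - \left(11 - \frac{2}{4}\right)\right) \left(-226\right) = \left(\frac{284}{-240 + \sqrt{147}} + \left(-11 + 2 \cdot \frac{1}{4}\right)\right) \left(-226\right) = \left(\frac{284}{-240 + 7 \sqrt{3}} + \left(-11 + \frac{1}{2}\right)\right) \left(-226\right) = \left(\frac{284}{-240 + 7 \sqrt{3}} - \frac{21}{2}\right) \left(-226\right) = \left(- \frac{21}{2} + \frac{284}{-240 + 7 \sqrt{3}}\right) \left(-226\right) = 2373 - \frac{64184}{-240 + 7 \sqrt{3}}$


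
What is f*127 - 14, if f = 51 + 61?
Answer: 14210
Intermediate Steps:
f = 112
f*127 - 14 = 112*127 - 14 = 14224 - 14 = 14210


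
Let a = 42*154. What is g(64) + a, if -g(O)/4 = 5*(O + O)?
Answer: 3908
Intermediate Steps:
g(O) = -40*O (g(O) = -20*(O + O) = -20*2*O = -40*O)
a = 6468
g(64) + a = -40*64 + 6468 = -2560 + 6468 = 3908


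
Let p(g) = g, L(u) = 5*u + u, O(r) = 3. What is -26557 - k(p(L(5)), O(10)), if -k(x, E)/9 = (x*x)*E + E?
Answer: -2230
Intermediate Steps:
L(u) = 6*u
k(x, E) = -9*E - 9*E*x**2 (k(x, E) = -9*((x*x)*E + E) = -9*(x**2*E + E) = -9*(E*x**2 + E) = -9*(E + E*x**2) = -9*E - 9*E*x**2)
-26557 - k(p(L(5)), O(10)) = -26557 - (-9)*3*(1 + (6*5)**2) = -26557 - (-9)*3*(1 + 30**2) = -26557 - (-9)*3*(1 + 900) = -26557 - (-9)*3*901 = -26557 - 1*(-24327) = -26557 + 24327 = -2230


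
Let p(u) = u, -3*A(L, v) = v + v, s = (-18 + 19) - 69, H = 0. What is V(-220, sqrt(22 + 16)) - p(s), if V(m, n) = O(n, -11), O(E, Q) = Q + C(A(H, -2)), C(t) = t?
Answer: 175/3 ≈ 58.333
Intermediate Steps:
s = -68 (s = 1 - 69 = -68)
A(L, v) = -2*v/3 (A(L, v) = -(v + v)/3 = -2*v/3)
O(E, Q) = 4/3 + Q (O(E, Q) = Q - 2/3*(-2) = Q + 4/3 = 4/3 + Q)
V(m, n) = -29/3 (V(m, n) = 4/3 - 11 = -29/3)
V(-220, sqrt(22 + 16)) - p(s) = -29/3 - 1*(-68) = -29/3 + 68 = 175/3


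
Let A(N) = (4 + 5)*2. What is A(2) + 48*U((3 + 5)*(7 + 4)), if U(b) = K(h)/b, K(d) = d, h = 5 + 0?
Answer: 228/11 ≈ 20.727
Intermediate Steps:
h = 5
U(b) = 5/b
A(N) = 18 (A(N) = 9*2 = 18)
A(2) + 48*U((3 + 5)*(7 + 4)) = 18 + 48*(5/(((3 + 5)*(7 + 4)))) = 18 + 48*(5/((8*11))) = 18 + 48*(5/88) = 18 + 30/11 = 228/11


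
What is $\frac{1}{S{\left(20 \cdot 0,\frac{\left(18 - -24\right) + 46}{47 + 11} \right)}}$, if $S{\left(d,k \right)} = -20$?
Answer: $- \frac{1}{20} \approx -0.05$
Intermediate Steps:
$\frac{1}{S{\left(20 \cdot 0,\frac{\left(18 - -24\right) + 46}{47 + 11} \right)}} = \frac{1}{-20} = - \frac{1}{20}$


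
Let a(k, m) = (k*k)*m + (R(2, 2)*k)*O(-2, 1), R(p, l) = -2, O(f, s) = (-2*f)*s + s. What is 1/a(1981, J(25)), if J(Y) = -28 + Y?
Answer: -1/11792893 ≈ -8.4797e-8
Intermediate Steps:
O(f, s) = s - 2*f*s (O(f, s) = -2*f*s + s = s - 2*f*s)
a(k, m) = -10*k + m*k² (a(k, m) = (k*k)*m + (-2*k)*(1*(1 - 2*(-2))) = k²*m + (-2*k)*(1*(1 + 4)) = m*k² + (-2*k)*(1*5) = m*k² - 2*k*5 = m*k² - 10*k = -10*k + m*k²)
1/a(1981, J(25)) = 1/(1981*(-10 + 1981*(-28 + 25))) = 1/(1981*(-10 + 1981*(-3))) = 1/(1981*(-10 - 5943)) = 1/(1981*(-5953)) = 1/(-11792893) = -1/11792893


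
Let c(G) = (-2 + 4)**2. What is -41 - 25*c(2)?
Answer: -141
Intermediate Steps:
c(G) = 4 (c(G) = 2**2 = 4)
-41 - 25*c(2) = -41 - 25*4 = -41 - 100 = -141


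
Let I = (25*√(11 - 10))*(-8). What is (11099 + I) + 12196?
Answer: 23095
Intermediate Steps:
I = -200 (I = (25*√1)*(-8) = (25*1)*(-8) = 25*(-8) = -200)
(11099 + I) + 12196 = (11099 - 200) + 12196 = 10899 + 12196 = 23095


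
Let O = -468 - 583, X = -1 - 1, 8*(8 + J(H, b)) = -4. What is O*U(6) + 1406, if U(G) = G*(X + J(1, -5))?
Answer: 67619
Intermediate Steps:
J(H, b) = -17/2 (J(H, b) = -8 + (⅛)*(-4) = -8 - ½ = -17/2)
X = -2
O = -1051
U(G) = -21*G/2 (U(G) = G*(-2 - 17/2) = G*(-21/2) = -21*G/2)
O*U(6) + 1406 = -(-22071)*6/2 + 1406 = -1051*(-63) + 1406 = 66213 + 1406 = 67619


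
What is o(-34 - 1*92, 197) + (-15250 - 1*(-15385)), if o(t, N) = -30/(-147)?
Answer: 6625/49 ≈ 135.20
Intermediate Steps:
o(t, N) = 10/49 (o(t, N) = -30*(-1/147) = 10/49)
o(-34 - 1*92, 197) + (-15250 - 1*(-15385)) = 10/49 + (-15250 - 1*(-15385)) = 10/49 + (-15250 + 15385) = 10/49 + 135 = 6625/49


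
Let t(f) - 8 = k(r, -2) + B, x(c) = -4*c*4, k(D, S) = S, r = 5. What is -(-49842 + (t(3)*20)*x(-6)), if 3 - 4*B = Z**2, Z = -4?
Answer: 44562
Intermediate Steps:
x(c) = -16*c
B = -13/4 (B = 3/4 - 1/4*(-4)**2 = 3/4 - 1/4*16 = 3/4 - 4 = -13/4 ≈ -3.2500)
t(f) = 11/4 (t(f) = 8 + (-2 - 13/4) = 8 - 21/4 = 11/4)
-(-49842 + (t(3)*20)*x(-6)) = -(-49842 + ((11/4)*20)*(-16*(-6))) = -(-49842 + 55*96) = -(-49842 + 5280) = -1*(-44562) = 44562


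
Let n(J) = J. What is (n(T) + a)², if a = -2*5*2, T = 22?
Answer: 4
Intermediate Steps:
a = -20 (a = -10*2 = -20)
(n(T) + a)² = (22 - 20)² = 2² = 4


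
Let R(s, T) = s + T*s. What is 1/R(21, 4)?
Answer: 1/105 ≈ 0.0095238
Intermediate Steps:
1/R(21, 4) = 1/(21*(1 + 4)) = 1/(21*5) = 1/105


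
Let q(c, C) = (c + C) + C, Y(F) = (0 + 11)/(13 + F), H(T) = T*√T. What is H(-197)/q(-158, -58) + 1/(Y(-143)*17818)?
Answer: -65/97999 + 197*I*√197/274 ≈ -0.00066327 + 10.091*I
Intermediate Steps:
H(T) = T^(3/2)
Y(F) = 11/(13 + F)
q(c, C) = c + 2*C (q(c, C) = (C + c) + C = c + 2*C)
H(-197)/q(-158, -58) + 1/(Y(-143)*17818) = (-197)^(3/2)/(-158 + 2*(-58)) + 1/((11/(13 - 143))*17818) = (-197*I*√197)/(-158 - 116) + (1/17818)/(11/(-130)) = -197*I*√197/(-274) + (1/17818)/(11*(-1/130)) = -197*I*√197*(-1/274) + (1/17818)/(-11/130) = 197*I*√197/274 - 130/11*1/17818 = 197*I*√197/274 - 65/97999 = -65/97999 + 197*I*√197/274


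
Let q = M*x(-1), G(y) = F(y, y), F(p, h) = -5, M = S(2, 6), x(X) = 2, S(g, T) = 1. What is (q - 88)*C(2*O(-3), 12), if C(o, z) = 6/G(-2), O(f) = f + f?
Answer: 516/5 ≈ 103.20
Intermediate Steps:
M = 1
O(f) = 2*f
G(y) = -5
q = 2 (q = 1*2 = 2)
C(o, z) = -6/5 (C(o, z) = 6/(-5) = 6*(-⅕) = -6/5)
(q - 88)*C(2*O(-3), 12) = (2 - 88)*(-6/5) = -86*(-6/5) = 516/5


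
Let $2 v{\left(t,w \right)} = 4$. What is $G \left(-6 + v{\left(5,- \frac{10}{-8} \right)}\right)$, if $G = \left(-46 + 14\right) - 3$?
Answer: $140$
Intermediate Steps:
$v{\left(t,w \right)} = 2$ ($v{\left(t,w \right)} = \frac{1}{2} \cdot 4 = 2$)
$G = -35$ ($G = -32 - 3 = -35$)
$G \left(-6 + v{\left(5,- \frac{10}{-8} \right)}\right) = - 35 \left(-6 + 2\right) = \left(-35\right) \left(-4\right) = 140$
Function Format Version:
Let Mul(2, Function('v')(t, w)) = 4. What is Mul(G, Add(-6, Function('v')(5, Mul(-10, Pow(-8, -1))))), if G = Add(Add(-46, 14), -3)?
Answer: 140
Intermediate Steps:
Function('v')(t, w) = 2 (Function('v')(t, w) = Mul(Rational(1, 2), 4) = 2)
G = -35 (G = Add(-32, -3) = -35)
Mul(G, Add(-6, Function('v')(5, Mul(-10, Pow(-8, -1))))) = Mul(-35, Add(-6, 2)) = Mul(-35, -4) = 140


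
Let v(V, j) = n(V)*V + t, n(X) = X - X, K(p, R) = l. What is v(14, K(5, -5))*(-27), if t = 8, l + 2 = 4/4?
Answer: -216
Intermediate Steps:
l = -1 (l = -2 + 4/4 = -2 + 4*(1/4) = -2 + 1 = -1)
K(p, R) = -1
n(X) = 0
v(V, j) = 8 (v(V, j) = 0*V + 8 = 0 + 8 = 8)
v(14, K(5, -5))*(-27) = 8*(-27) = -216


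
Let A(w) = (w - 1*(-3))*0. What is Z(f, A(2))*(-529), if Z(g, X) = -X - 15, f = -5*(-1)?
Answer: 7935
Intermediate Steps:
f = 5
A(w) = 0 (A(w) = (w + 3)*0 = (3 + w)*0 = 0)
Z(g, X) = -15 - X
Z(f, A(2))*(-529) = (-15 - 1*0)*(-529) = (-15 + 0)*(-529) = -15*(-529) = 7935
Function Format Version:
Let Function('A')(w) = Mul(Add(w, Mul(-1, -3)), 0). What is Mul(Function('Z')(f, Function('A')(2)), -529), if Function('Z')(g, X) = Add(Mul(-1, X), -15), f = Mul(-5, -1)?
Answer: 7935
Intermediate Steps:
f = 5
Function('A')(w) = 0 (Function('A')(w) = Mul(Add(w, 3), 0) = Mul(Add(3, w), 0) = 0)
Function('Z')(g, X) = Add(-15, Mul(-1, X))
Mul(Function('Z')(f, Function('A')(2)), -529) = Mul(Add(-15, Mul(-1, 0)), -529) = Mul(Add(-15, 0), -529) = Mul(-15, -529) = 7935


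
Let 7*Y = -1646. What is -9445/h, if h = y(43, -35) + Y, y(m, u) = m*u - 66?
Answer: 66115/12643 ≈ 5.2294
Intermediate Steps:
y(m, u) = -66 + m*u
Y = -1646/7 (Y = (1/7)*(-1646) = -1646/7 ≈ -235.14)
h = -12643/7 (h = (-66 + 43*(-35)) - 1646/7 = (-66 - 1505) - 1646/7 = -1571 - 1646/7 = -12643/7 ≈ -1806.1)
-9445/h = -9445/(-12643/7) = -9445*(-7/12643) = 66115/12643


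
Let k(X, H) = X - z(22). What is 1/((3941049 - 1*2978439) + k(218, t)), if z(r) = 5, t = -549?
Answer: 1/962823 ≈ 1.0386e-6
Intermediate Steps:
k(X, H) = -5 + X (k(X, H) = X - 1*5 = X - 5 = -5 + X)
1/((3941049 - 1*2978439) + k(218, t)) = 1/((3941049 - 1*2978439) + (-5 + 218)) = 1/((3941049 - 2978439) + 213) = 1/(962610 + 213) = 1/962823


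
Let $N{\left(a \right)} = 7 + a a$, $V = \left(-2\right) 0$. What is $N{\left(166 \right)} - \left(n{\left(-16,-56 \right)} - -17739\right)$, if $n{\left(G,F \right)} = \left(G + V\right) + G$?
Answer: $9856$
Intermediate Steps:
$V = 0$
$n{\left(G,F \right)} = 2 G$ ($n{\left(G,F \right)} = \left(G + 0\right) + G = G + G = 2 G$)
$N{\left(a \right)} = 7 + a^{2}$
$N{\left(166 \right)} - \left(n{\left(-16,-56 \right)} - -17739\right) = \left(7 + 166^{2}\right) - \left(2 \left(-16\right) - -17739\right) = \left(7 + 27556\right) - \left(-32 + 17739\right) = 27563 - 17707 = 9856$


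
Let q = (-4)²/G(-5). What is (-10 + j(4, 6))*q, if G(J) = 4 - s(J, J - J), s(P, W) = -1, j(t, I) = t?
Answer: -96/5 ≈ -19.200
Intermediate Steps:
G(J) = 5 (G(J) = 4 - 1*(-1) = 4 + 1 = 5)
q = 16/5 (q = (-4)²/5 = 16*(⅕) = 16/5 ≈ 3.2000)
(-10 + j(4, 6))*q = (-10 + 4)*(16/5) = -6*16/5 = -96/5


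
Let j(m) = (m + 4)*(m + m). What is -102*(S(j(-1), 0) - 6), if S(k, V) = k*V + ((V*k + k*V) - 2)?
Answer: 816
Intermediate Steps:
j(m) = 2*m*(4 + m) (j(m) = (4 + m)*(2*m) = 2*m*(4 + m))
S(k, V) = -2 + 3*V*k (S(k, V) = V*k + ((V*k + V*k) - 2) = V*k + (2*V*k - 2) = V*k + (-2 + 2*V*k) = -2 + 3*V*k)
-102*(S(j(-1), 0) - 6) = -102*((-2 + 3*0*(2*(-1)*(4 - 1))) - 6) = -102*((-2 + 3*0*(2*(-1)*3)) - 6) = -102*((-2 + 3*0*(-6)) - 6) = -102*((-2 + 0) - 6) = -102*(-2 - 6) = -102*(-8) = 816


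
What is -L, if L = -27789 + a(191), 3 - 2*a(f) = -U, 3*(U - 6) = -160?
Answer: 166867/6 ≈ 27811.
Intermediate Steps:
U = -142/3 (U = 6 + (1/3)*(-160) = 6 - 160/3 = -142/3 ≈ -47.333)
a(f) = -133/6 (a(f) = 3/2 - (-1)*(-142)/(2*3) = 3/2 - 1/2*142/3 = 3/2 - 71/3 = -133/6)
L = -166867/6 (L = -27789 - 133/6 = -166867/6 ≈ -27811.)
-L = -1*(-166867/6) = 166867/6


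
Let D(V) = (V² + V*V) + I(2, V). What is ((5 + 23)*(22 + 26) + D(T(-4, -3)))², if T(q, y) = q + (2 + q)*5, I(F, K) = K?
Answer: 2965284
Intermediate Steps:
T(q, y) = 10 + 6*q (T(q, y) = q + (10 + 5*q) = 10 + 6*q)
D(V) = V + 2*V² (D(V) = (V² + V*V) + V = (V² + V²) + V = 2*V² + V = V + 2*V²)
((5 + 23)*(22 + 26) + D(T(-4, -3)))² = ((5 + 23)*(22 + 26) + (10 + 6*(-4))*(1 + 2*(10 + 6*(-4))))² = (28*48 + (10 - 24)*(1 + 2*(10 - 24)))² = (1344 - 14*(1 + 2*(-14)))² = (1344 - 14*(1 - 28))² = (1344 - 14*(-27))² = (1344 + 378)² = 1722² = 2965284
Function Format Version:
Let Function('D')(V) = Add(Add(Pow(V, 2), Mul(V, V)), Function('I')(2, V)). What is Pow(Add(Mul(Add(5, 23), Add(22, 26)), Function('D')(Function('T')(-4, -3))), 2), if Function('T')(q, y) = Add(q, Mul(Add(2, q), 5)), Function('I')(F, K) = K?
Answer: 2965284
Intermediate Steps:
Function('T')(q, y) = Add(10, Mul(6, q)) (Function('T')(q, y) = Add(q, Add(10, Mul(5, q))) = Add(10, Mul(6, q)))
Function('D')(V) = Add(V, Mul(2, Pow(V, 2))) (Function('D')(V) = Add(Add(Pow(V, 2), Mul(V, V)), V) = Add(Add(Pow(V, 2), Pow(V, 2)), V) = Add(Mul(2, Pow(V, 2)), V) = Add(V, Mul(2, Pow(V, 2))))
Pow(Add(Mul(Add(5, 23), Add(22, 26)), Function('D')(Function('T')(-4, -3))), 2) = Pow(Add(Mul(Add(5, 23), Add(22, 26)), Mul(Add(10, Mul(6, -4)), Add(1, Mul(2, Add(10, Mul(6, -4)))))), 2) = Pow(Add(Mul(28, 48), Mul(Add(10, -24), Add(1, Mul(2, Add(10, -24))))), 2) = Pow(Add(1344, Mul(-14, Add(1, Mul(2, -14)))), 2) = Pow(Add(1344, Mul(-14, Add(1, -28))), 2) = Pow(Add(1344, Mul(-14, -27)), 2) = Pow(Add(1344, 378), 2) = Pow(1722, 2) = 2965284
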